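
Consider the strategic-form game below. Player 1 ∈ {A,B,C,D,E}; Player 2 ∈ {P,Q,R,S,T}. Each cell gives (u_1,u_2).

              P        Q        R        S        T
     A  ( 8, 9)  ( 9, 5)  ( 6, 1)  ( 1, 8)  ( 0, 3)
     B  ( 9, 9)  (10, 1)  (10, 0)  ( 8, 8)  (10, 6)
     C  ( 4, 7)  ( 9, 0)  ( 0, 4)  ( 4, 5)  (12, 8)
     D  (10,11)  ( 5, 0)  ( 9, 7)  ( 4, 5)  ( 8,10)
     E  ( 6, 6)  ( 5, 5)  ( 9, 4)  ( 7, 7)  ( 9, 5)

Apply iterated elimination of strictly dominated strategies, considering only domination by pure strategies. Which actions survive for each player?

Survivors P1:{B,C,D} P2:{P,T}

P1 drop A (B beats it: P:9>8 Q:10>9 R:10>6 S:8>1 T:10>0)
P1 drop E (B beats it: P:9>6 Q:10>5 R:10>9 S:8>7 T:10>9)
P2 drop Q (P beats it: B:9>1 C:7>0 D:11>0)
P2 drop R (P beats it: B:9>0 C:7>4 D:11>7)
P2 drop S (P beats it: B:9>8 C:7>5 D:11>5)
P1→{B,C,D} P2→{P,T}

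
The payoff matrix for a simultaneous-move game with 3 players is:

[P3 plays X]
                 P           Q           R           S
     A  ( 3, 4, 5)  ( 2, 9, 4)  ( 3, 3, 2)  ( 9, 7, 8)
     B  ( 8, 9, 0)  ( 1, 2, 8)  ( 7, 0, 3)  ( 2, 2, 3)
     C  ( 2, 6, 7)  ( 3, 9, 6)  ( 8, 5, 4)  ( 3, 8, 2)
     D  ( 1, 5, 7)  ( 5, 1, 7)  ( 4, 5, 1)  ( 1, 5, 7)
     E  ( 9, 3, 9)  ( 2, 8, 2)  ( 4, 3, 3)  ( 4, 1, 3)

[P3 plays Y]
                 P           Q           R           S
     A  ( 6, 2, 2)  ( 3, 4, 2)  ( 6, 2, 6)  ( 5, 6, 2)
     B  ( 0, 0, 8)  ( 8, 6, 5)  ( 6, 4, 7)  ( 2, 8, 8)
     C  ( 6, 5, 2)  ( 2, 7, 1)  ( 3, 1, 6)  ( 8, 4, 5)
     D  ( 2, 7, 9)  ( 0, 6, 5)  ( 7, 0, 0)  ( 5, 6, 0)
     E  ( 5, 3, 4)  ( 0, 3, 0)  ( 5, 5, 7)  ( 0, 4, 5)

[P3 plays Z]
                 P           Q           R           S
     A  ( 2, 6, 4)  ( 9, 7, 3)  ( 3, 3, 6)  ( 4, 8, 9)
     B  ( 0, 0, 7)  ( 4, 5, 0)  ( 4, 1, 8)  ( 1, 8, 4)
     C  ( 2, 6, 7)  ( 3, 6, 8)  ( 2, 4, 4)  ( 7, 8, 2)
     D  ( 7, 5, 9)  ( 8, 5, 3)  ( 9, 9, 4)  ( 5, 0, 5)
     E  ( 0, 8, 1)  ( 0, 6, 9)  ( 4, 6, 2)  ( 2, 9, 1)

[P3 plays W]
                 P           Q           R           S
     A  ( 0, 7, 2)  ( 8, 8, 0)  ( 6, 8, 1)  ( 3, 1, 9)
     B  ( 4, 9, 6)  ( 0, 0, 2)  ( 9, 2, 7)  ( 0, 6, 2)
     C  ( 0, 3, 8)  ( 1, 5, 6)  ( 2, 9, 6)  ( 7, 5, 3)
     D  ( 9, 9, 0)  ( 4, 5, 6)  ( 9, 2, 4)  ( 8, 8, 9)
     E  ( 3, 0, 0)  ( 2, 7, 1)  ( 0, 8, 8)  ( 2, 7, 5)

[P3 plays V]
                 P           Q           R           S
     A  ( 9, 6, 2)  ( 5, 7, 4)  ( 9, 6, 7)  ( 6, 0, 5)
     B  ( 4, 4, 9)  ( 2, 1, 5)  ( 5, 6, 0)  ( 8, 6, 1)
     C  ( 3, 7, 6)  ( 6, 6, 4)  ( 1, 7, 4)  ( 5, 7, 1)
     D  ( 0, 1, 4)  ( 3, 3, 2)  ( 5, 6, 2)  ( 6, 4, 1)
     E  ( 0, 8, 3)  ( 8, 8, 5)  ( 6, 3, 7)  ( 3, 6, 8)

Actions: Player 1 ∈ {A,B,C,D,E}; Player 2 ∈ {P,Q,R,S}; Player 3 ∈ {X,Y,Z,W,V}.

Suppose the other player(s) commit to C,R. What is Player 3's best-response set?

u_3(X vs C,R) = 4
u_3(Y vs C,R) = 6
u_3(Z vs C,R) = 4
u_3(W vs C,R) = 6
u_3(V vs C,R) = 4
max payoff 6 at {Y,W}

argmax u_3 = {Y,W}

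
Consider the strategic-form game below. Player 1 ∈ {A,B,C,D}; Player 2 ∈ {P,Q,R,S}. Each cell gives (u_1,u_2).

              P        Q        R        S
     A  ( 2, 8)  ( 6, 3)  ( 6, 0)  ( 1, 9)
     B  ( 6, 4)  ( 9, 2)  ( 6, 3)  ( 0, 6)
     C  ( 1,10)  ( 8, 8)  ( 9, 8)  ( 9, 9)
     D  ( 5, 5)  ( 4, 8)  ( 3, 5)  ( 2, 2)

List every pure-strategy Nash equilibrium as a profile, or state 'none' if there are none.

Equilibria: none

(A,P): not NE [P1→B gives 6>2; P2→S gives 9>8]
(A,Q): not NE [P1→B gives 9>6; P2→S gives 9>3]
(A,R): not NE [P1→C gives 9>6; P2→S gives 9>0]
(A,S): not NE [P1→C gives 9>1]
(B,P): not NE [P2→S gives 6>4]
(B,Q): not NE [P2→S gives 6>2]
(B,R): not NE [P1→C gives 9>6; P2→S gives 6>3]
(B,S): not NE [P1→C gives 9>0]
(C,P): not NE [P1→B gives 6>1]
(C,Q): not NE [P1→B gives 9>8; P2→P gives 10>8]
(C,R): not NE [P2→P gives 10>8]
(C,S): not NE [P2→P gives 10>9]
(D,P): not NE [P1→B gives 6>5; P2→Q gives 8>5]
(D,Q): not NE [P1→B gives 9>4]
(D,R): not NE [P1→C gives 9>3; P2→Q gives 8>5]
(D,S): not NE [P1→C gives 9>2; P2→Q gives 8>2]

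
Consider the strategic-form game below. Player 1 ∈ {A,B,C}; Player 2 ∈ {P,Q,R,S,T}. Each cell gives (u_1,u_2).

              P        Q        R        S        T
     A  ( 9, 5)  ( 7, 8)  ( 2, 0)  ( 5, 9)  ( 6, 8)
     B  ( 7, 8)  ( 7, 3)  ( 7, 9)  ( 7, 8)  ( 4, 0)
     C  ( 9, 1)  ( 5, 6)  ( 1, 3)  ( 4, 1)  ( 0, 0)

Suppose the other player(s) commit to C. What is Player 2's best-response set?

P2 best: {Q}

u_2(P vs C) = 1
u_2(Q vs C) = 6
u_2(R vs C) = 3
u_2(S vs C) = 1
u_2(T vs C) = 0
max payoff 6 at {Q}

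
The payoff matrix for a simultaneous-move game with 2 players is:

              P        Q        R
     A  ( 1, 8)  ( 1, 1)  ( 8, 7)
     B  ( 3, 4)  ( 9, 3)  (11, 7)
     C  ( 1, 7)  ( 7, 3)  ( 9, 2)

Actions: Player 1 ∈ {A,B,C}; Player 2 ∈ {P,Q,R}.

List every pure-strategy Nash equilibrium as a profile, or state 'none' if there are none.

NE set: (B,R)

(A,P): not NE [P1→B gives 3>1]
(A,Q): not NE [P1→B gives 9>1; P2→P gives 8>1]
(A,R): not NE [P1→B gives 11>8; P2→P gives 8>7]
(B,P): not NE [P2→R gives 7>4]
(B,Q): not NE [P2→R gives 7>3]
(B,R): NE
(C,P): not NE [P1→B gives 3>1]
(C,Q): not NE [P1→B gives 9>7; P2→P gives 7>3]
(C,R): not NE [P1→B gives 11>9; P2→P gives 7>2]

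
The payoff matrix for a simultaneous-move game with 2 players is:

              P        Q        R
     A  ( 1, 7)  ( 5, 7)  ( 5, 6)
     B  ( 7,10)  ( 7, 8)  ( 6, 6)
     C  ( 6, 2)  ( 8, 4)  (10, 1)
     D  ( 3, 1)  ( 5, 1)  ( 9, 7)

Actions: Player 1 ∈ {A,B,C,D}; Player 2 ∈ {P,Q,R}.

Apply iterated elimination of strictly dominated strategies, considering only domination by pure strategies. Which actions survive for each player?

P1 drop A (B beats it: P:7>1 Q:7>5 R:6>5)
P1 drop D (C beats it: P:6>3 Q:8>5 R:10>9)
P2 drop R (P beats it: B:10>6 C:2>1)
P1→{B,C} P2→{P,Q}

Remaining: P1:{B,C} P2:{P,Q}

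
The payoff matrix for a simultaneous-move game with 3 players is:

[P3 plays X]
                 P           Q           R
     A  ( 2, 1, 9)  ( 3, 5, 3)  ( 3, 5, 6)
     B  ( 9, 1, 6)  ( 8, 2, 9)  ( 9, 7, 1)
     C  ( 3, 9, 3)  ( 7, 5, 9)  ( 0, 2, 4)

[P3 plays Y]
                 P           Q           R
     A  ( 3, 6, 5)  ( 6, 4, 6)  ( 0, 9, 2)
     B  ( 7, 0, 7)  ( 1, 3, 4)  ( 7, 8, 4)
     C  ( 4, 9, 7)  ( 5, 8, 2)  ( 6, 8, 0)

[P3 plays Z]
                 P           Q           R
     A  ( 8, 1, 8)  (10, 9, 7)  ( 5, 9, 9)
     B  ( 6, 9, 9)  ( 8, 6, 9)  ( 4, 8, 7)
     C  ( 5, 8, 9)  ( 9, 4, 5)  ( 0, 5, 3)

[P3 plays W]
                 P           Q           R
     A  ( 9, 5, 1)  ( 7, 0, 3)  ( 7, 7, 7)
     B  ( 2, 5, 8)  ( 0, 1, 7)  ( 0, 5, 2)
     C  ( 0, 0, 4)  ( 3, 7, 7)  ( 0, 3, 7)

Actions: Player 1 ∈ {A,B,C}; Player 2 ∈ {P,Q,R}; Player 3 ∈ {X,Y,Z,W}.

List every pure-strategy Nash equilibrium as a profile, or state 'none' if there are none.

Nash profiles: (A,Q,Z), (A,R,Z)

(A,P,X): not NE [P1→B gives 9>2; P2→R gives 5>1]
(A,P,Y): not NE [P1→B gives 7>3; P2→R gives 9>6; P3→X gives 9>5]
(A,P,Z): not NE [P2→R gives 9>1; P3→X gives 9>8]
(A,P,W): not NE [P2→R gives 7>5; P3→X gives 9>1]
(A,Q,X): not NE [P1→B gives 8>3; P3→Z gives 7>3]
(A,Q,Y): not NE [P2→R gives 9>4; P3→Z gives 7>6]
(A,Q,Z): NE
(A,Q,W): not NE [P2→R gives 7>0; P3→Z gives 7>3]
(A,R,X): not NE [P1→B gives 9>3; P3→Z gives 9>6]
(A,R,Y): not NE [P1→B gives 7>0; P3→Z gives 9>2]
(A,R,Z): NE
(A,R,W): not NE [P3→Z gives 9>7]
(B,P,X): not NE [P2→R gives 7>1; P3→Z gives 9>6]
(B,P,Y): not NE [P2→R gives 8>0; P3→Z gives 9>7]
(B,P,Z): not NE [P1→A gives 8>6]
(B,P,W): not NE [P1→A gives 9>2; P3→Z gives 9>8]
(B,Q,X): not NE [P2→R gives 7>2]
(B,Q,Y): not NE [P1→A gives 6>1; P2→R gives 8>3; P3→Z gives 9>4]
(B,Q,Z): not NE [P1→A gives 10>8; P2→P gives 9>6]
(B,Q,W): not NE [P1→A gives 7>0; P2→R gives 5>1; P3→Z gives 9>7]
(B,R,X): not NE [P3→Z gives 7>1]
(B,R,Y): not NE [P3→Z gives 7>4]
(B,R,Z): not NE [P1→A gives 5>4; P2→P gives 9>8]
(B,R,W): not NE [P1→A gives 7>0; P3→Z gives 7>2]
(C,P,X): not NE [P1→B gives 9>3; P3→Z gives 9>3]
(C,P,Y): not NE [P1→B gives 7>4; P3→Z gives 9>7]
(C,P,Z): not NE [P1→A gives 8>5]
(C,P,W): not NE [P1→A gives 9>0; P2→Q gives 7>0; P3→Z gives 9>4]
(C,Q,X): not NE [P1→B gives 8>7; P2→P gives 9>5]
(C,Q,Y): not NE [P1→A gives 6>5; P2→P gives 9>8; P3→X gives 9>2]
(C,Q,Z): not NE [P1→A gives 10>9; P2→P gives 8>4; P3→X gives 9>5]
(C,Q,W): not NE [P1→A gives 7>3; P3→X gives 9>7]
(C,R,X): not NE [P1→B gives 9>0; P2→P gives 9>2; P3→W gives 7>4]
(C,R,Y): not NE [P1→B gives 7>6; P2→P gives 9>8; P3→W gives 7>0]
(C,R,Z): not NE [P1→A gives 5>0; P2→P gives 8>5; P3→W gives 7>3]
(C,R,W): not NE [P1→A gives 7>0; P2→Q gives 7>3]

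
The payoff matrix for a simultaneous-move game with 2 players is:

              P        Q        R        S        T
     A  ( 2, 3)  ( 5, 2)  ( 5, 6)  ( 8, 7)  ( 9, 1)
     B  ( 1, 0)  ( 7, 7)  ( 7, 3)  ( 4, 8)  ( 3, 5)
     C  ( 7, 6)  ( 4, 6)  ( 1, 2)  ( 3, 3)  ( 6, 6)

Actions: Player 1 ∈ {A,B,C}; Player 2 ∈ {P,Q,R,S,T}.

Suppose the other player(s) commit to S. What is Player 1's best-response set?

u_1(A vs S) = 8
u_1(B vs S) = 4
u_1(C vs S) = 3
max payoff 8 at {A}

argmax u_1 = {A}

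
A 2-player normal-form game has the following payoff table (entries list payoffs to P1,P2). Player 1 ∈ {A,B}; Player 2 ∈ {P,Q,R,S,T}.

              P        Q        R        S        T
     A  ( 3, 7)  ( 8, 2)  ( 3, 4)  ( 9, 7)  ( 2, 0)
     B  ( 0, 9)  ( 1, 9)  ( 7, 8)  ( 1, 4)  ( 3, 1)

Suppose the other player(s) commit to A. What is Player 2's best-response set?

u_2(P vs A) = 7
u_2(Q vs A) = 2
u_2(R vs A) = 4
u_2(S vs A) = 7
u_2(T vs A) = 0
max payoff 7 at {P,S}

P2 best: {P,S}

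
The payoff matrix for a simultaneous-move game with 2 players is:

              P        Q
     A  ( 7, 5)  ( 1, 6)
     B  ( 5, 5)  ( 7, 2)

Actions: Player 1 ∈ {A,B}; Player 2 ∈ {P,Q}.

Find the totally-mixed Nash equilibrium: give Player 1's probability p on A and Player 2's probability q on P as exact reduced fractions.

P1 indiff ⇒ q·7+(1-q)·1 = q·5+(1-q)·7 ⇒ q(2) = (1-q)(6) ⇒ q = 3/4
P2 indiff ⇒ p·5+(1-p)·5 = p·6+(1-p)·2 ⇒ p(-1) = (1-p)(-3) ⇒ p = 3/4

(p,q) = (3/4, 3/4)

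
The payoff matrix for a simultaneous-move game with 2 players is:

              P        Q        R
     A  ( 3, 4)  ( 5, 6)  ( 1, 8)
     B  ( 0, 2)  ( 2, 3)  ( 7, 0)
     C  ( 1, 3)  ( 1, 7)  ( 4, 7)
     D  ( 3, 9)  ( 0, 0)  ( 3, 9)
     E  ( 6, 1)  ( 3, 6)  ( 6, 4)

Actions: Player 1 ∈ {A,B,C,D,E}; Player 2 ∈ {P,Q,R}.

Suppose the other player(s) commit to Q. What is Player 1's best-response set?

P1 best: {A}

u_1(A vs Q) = 5
u_1(B vs Q) = 2
u_1(C vs Q) = 1
u_1(D vs Q) = 0
u_1(E vs Q) = 3
max payoff 5 at {A}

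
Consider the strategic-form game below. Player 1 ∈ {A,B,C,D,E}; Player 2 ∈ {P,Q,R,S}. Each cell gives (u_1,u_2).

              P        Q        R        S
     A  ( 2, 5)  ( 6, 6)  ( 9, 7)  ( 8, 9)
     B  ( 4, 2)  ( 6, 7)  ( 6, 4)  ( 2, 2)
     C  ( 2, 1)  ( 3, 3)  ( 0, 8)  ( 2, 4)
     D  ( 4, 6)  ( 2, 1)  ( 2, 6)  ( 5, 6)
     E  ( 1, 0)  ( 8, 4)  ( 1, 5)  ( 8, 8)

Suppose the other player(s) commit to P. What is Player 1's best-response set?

u_1(A vs P) = 2
u_1(B vs P) = 4
u_1(C vs P) = 2
u_1(D vs P) = 4
u_1(E vs P) = 1
max payoff 4 at {B,D}

argmax u_1 = {B,D}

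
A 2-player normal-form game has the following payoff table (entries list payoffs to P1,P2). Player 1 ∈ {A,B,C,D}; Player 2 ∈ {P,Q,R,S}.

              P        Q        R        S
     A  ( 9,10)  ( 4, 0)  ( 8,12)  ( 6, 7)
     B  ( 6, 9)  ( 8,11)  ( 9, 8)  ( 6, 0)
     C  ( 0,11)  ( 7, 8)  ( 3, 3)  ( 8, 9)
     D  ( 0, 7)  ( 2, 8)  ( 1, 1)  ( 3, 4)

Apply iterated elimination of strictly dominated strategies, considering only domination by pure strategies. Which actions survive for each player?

P1 drop D (A beats it: P:9>0 Q:4>2 R:8>1 S:6>3)
P2 drop S (P beats it: A:10>7 B:9>0 C:11>9)
P1 drop C (B beats it: P:6>0 Q:8>7 R:9>3)
P1→{A,B} P2→{P,Q,R}

Survivors P1:{A,B} P2:{P,Q,R}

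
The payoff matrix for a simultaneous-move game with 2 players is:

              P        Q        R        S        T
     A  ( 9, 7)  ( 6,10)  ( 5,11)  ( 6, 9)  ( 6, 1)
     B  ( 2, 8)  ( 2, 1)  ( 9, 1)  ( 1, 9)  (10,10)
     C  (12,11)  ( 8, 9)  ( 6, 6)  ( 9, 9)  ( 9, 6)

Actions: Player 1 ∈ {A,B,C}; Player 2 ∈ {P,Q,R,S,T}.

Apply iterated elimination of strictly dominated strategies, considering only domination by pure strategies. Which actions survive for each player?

P1 drop A (C beats it: P:12>9 Q:8>6 R:6>5 S:9>6 T:9>6)
P2 drop Q (P beats it: B:8>1 C:11>9)
P2 drop R (P beats it: B:8>1 C:11>6)
P1→{B,C} P2→{P,S,T}

IESDS → P1:{B,C} P2:{P,S,T}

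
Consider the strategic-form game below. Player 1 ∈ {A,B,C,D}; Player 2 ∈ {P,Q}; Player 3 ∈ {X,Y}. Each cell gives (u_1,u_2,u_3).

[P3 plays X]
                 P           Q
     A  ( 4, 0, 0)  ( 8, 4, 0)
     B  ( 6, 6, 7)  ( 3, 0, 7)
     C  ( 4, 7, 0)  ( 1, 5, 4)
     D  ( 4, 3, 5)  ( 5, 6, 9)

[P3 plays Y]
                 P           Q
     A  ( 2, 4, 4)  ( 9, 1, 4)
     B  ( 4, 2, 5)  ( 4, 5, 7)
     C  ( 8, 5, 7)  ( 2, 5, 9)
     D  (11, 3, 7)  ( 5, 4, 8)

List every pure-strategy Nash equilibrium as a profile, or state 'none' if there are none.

(A,P,X): not NE [P1→B gives 6>4; P2→Q gives 4>0; P3→Y gives 4>0]
(A,P,Y): not NE [P1→D gives 11>2]
(A,Q,X): not NE [P3→Y gives 4>0]
(A,Q,Y): not NE [P2→P gives 4>1]
(B,P,X): NE
(B,P,Y): not NE [P1→D gives 11>4; P2→Q gives 5>2; P3→X gives 7>5]
(B,Q,X): not NE [P1→A gives 8>3; P2→P gives 6>0]
(B,Q,Y): not NE [P1→A gives 9>4]
(C,P,X): not NE [P1→B gives 6>4; P3→Y gives 7>0]
(C,P,Y): not NE [P1→D gives 11>8]
(C,Q,X): not NE [P1→A gives 8>1; P2→P gives 7>5; P3→Y gives 9>4]
(C,Q,Y): not NE [P1→A gives 9>2]
(D,P,X): not NE [P1→B gives 6>4; P2→Q gives 6>3; P3→Y gives 7>5]
(D,P,Y): not NE [P2→Q gives 4>3]
(D,Q,X): not NE [P1→A gives 8>5]
(D,Q,Y): not NE [P1→A gives 9>5; P3→X gives 9>8]

PSNE = {(B,P,X)}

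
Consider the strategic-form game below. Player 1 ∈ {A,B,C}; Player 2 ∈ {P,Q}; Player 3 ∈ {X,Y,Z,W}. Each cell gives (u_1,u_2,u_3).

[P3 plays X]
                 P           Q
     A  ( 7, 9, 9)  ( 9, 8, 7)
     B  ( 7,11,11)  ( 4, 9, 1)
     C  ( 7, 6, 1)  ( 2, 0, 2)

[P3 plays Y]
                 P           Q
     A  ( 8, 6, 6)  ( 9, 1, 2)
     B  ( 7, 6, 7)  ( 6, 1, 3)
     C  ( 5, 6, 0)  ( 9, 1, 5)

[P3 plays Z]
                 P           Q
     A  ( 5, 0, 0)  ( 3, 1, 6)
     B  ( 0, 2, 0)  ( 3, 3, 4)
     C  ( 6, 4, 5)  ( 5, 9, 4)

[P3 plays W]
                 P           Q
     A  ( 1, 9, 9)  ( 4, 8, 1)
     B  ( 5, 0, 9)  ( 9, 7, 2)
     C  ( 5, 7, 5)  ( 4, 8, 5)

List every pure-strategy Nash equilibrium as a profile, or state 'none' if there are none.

(A,P,X): NE
(A,P,Y): not NE [P3→W gives 9>6]
(A,P,Z): not NE [P1→C gives 6>5; P2→Q gives 1>0; P3→W gives 9>0]
(A,P,W): not NE [P1→C gives 5>1]
(A,Q,X): not NE [P2→P gives 9>8]
(A,Q,Y): not NE [P2→P gives 6>1; P3→X gives 7>2]
(A,Q,Z): not NE [P1→C gives 5>3; P3→X gives 7>6]
(A,Q,W): not NE [P1→B gives 9>4; P2→P gives 9>8; P3→X gives 7>1]
(B,P,X): NE
(B,P,Y): not NE [P1→A gives 8>7; P3→X gives 11>7]
(B,P,Z): not NE [P1→C gives 6>0; P2→Q gives 3>2; P3→X gives 11>0]
(B,P,W): not NE [P2→Q gives 7>0; P3→X gives 11>9]
(B,Q,X): not NE [P1→A gives 9>4; P2→P gives 11>9; P3→Z gives 4>1]
(B,Q,Y): not NE [P1→C gives 9>6; P2→P gives 6>1; P3→Z gives 4>3]
(B,Q,Z): not NE [P1→C gives 5>3]
(B,Q,W): not NE [P3→Z gives 4>2]
(C,P,X): not NE [P3→W gives 5>1]
(C,P,Y): not NE [P1→A gives 8>5; P3→W gives 5>0]
(C,P,Z): not NE [P2→Q gives 9>4]
(C,P,W): not NE [P2→Q gives 8>7]
(C,Q,X): not NE [P1→A gives 9>2; P2→P gives 6>0; P3→W gives 5>2]
(C,Q,Y): not NE [P2→P gives 6>1]
(C,Q,Z): not NE [P3→W gives 5>4]
(C,Q,W): not NE [P1→B gives 9>4]

Nash profiles: (A,P,X), (B,P,X)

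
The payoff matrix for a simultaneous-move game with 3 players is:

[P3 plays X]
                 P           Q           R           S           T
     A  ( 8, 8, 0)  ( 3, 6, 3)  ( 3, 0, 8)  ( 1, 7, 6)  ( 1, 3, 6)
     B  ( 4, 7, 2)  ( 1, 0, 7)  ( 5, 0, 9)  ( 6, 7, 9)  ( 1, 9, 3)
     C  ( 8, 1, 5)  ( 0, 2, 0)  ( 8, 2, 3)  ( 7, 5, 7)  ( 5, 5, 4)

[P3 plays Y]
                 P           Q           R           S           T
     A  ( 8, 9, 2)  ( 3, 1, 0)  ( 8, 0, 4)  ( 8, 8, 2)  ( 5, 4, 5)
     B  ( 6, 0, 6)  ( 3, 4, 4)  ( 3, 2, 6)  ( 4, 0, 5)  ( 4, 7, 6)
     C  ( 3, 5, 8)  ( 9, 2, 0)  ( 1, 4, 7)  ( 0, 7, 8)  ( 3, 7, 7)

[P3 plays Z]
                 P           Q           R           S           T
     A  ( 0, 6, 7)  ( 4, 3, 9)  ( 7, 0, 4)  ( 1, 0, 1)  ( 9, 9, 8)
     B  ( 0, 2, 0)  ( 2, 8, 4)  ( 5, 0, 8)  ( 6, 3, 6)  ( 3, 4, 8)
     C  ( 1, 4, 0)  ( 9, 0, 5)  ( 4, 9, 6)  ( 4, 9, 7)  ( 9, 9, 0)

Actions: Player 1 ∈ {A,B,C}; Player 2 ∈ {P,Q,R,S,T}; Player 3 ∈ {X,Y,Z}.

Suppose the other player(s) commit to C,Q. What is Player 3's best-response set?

BR_3 = {Z}

u_3(X vs C,Q) = 0
u_3(Y vs C,Q) = 0
u_3(Z vs C,Q) = 5
max payoff 5 at {Z}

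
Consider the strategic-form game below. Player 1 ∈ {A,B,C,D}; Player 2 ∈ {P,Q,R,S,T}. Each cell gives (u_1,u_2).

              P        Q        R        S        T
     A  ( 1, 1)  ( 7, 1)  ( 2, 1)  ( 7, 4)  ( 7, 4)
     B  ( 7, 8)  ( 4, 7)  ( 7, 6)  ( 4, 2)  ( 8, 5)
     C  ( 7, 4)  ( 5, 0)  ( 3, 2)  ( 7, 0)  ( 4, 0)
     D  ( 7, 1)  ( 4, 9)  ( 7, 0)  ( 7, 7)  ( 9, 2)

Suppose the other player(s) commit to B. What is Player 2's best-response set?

u_2(P vs B) = 8
u_2(Q vs B) = 7
u_2(R vs B) = 6
u_2(S vs B) = 2
u_2(T vs B) = 5
max payoff 8 at {P}

P2 best: {P}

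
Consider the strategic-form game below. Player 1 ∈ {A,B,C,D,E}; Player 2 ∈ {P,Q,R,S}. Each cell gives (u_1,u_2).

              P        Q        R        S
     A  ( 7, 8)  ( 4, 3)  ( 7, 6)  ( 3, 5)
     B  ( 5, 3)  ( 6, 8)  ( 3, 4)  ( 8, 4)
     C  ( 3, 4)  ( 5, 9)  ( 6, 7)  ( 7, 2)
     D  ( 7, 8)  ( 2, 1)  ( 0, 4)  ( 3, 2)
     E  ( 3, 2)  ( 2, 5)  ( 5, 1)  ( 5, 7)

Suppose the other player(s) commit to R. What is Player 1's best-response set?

u_1(A vs R) = 7
u_1(B vs R) = 3
u_1(C vs R) = 6
u_1(D vs R) = 0
u_1(E vs R) = 5
max payoff 7 at {A}

P1 best: {A}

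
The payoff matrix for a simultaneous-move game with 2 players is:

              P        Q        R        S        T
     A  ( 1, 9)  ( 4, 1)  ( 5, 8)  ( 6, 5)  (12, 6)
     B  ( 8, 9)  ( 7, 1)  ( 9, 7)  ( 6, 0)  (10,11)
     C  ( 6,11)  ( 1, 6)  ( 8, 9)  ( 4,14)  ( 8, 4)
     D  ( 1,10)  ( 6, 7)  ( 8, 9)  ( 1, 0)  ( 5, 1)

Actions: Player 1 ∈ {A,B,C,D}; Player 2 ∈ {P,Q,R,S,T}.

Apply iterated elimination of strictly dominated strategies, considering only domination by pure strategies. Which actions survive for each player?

Remaining: P1:{A,B} P2:{P,T}

P1 drop C (B beats it: P:8>6 Q:7>1 R:9>8 S:6>4 T:10>8)
P1 drop D (B beats it: P:8>1 Q:7>6 R:9>8 S:6>1 T:10>5)
P2 drop Q (P beats it: A:9>1 B:9>1)
P2 drop R (P beats it: A:9>8 B:9>7)
P2 drop S (P beats it: A:9>5 B:9>0)
P1→{A,B} P2→{P,T}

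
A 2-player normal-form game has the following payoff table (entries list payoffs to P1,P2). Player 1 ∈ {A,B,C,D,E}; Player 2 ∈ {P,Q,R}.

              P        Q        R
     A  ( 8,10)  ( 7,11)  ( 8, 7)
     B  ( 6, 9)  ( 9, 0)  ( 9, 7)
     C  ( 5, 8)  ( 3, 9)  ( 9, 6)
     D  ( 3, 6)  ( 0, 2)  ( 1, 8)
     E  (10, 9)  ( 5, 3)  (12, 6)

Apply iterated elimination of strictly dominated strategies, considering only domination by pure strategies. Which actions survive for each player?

P1 drop C (E beats it: P:10>5 Q:5>3 R:12>9)
P1 drop D (A beats it: P:8>3 Q:7>0 R:8>1)
P2 drop R (P beats it: A:10>7 B:9>7 E:9>6)
P1→{A,B,E} P2→{P,Q}

Survivors P1:{A,B,E} P2:{P,Q}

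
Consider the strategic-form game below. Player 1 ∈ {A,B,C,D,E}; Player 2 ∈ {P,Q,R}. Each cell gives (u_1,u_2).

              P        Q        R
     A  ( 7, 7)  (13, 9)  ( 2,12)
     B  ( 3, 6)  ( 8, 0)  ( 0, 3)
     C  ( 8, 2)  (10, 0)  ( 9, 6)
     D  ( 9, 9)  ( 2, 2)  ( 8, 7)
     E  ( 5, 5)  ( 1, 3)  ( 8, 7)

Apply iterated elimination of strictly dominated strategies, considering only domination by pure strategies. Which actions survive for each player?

P1 drop B (A beats it: P:7>3 Q:13>8 R:2>0)
P1 drop E (C beats it: P:8>5 Q:10>1 R:9>8)
P2 drop Q (R beats it: A:12>9 C:6>0 D:7>2)
P1 drop A (C beats it: P:8>7 R:9>2)
P1→{C,D} P2→{P,R}

Survivors P1:{C,D} P2:{P,R}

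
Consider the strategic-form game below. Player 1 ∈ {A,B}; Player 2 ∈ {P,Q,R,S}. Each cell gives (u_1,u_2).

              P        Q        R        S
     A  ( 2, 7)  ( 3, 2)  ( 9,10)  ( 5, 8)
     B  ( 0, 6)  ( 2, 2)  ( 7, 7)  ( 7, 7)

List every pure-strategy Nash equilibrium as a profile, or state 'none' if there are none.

(A,P): not NE [P2→R gives 10>7]
(A,Q): not NE [P2→R gives 10>2]
(A,R): NE
(A,S): not NE [P1→B gives 7>5; P2→R gives 10>8]
(B,P): not NE [P1→A gives 2>0; P2→S gives 7>6]
(B,Q): not NE [P1→A gives 3>2; P2→S gives 7>2]
(B,R): not NE [P1→A gives 9>7]
(B,S): NE

PSNE = {(A,R), (B,S)}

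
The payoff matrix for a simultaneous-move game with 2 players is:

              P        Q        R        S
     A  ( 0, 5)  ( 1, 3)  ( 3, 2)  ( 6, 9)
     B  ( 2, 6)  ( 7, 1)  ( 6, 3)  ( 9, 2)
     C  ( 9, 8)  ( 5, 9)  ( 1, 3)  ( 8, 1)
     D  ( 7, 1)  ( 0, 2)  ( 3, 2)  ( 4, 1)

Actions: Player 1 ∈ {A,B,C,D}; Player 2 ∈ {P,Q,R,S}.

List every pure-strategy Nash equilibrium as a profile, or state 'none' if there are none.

(A,P): not NE [P1→C gives 9>0; P2→S gives 9>5]
(A,Q): not NE [P1→B gives 7>1; P2→S gives 9>3]
(A,R): not NE [P1→B gives 6>3; P2→S gives 9>2]
(A,S): not NE [P1→B gives 9>6]
(B,P): not NE [P1→C gives 9>2]
(B,Q): not NE [P2→P gives 6>1]
(B,R): not NE [P2→P gives 6>3]
(B,S): not NE [P2→P gives 6>2]
(C,P): not NE [P2→Q gives 9>8]
(C,Q): not NE [P1→B gives 7>5]
(C,R): not NE [P1→B gives 6>1; P2→Q gives 9>3]
(C,S): not NE [P1→B gives 9>8; P2→Q gives 9>1]
(D,P): not NE [P1→C gives 9>7; P2→R gives 2>1]
(D,Q): not NE [P1→B gives 7>0]
(D,R): not NE [P1→B gives 6>3]
(D,S): not NE [P1→B gives 9>4; P2→R gives 2>1]

Equilibria: none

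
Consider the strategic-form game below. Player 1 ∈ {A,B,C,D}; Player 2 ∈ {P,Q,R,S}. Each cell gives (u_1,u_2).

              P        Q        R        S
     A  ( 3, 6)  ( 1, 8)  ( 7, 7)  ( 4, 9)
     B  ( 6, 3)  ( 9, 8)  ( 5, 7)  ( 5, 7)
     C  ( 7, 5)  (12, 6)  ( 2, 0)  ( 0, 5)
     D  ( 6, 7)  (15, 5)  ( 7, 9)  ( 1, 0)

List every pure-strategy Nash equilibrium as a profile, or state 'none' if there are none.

Nash profiles: (D,R)

(A,P): not NE [P1→C gives 7>3; P2→S gives 9>6]
(A,Q): not NE [P1→D gives 15>1; P2→S gives 9>8]
(A,R): not NE [P2→S gives 9>7]
(A,S): not NE [P1→B gives 5>4]
(B,P): not NE [P1→C gives 7>6; P2→Q gives 8>3]
(B,Q): not NE [P1→D gives 15>9]
(B,R): not NE [P1→D gives 7>5; P2→Q gives 8>7]
(B,S): not NE [P2→Q gives 8>7]
(C,P): not NE [P2→Q gives 6>5]
(C,Q): not NE [P1→D gives 15>12]
(C,R): not NE [P1→D gives 7>2; P2→Q gives 6>0]
(C,S): not NE [P1→B gives 5>0; P2→Q gives 6>5]
(D,P): not NE [P1→C gives 7>6; P2→R gives 9>7]
(D,Q): not NE [P2→R gives 9>5]
(D,R): NE
(D,S): not NE [P1→B gives 5>1; P2→R gives 9>0]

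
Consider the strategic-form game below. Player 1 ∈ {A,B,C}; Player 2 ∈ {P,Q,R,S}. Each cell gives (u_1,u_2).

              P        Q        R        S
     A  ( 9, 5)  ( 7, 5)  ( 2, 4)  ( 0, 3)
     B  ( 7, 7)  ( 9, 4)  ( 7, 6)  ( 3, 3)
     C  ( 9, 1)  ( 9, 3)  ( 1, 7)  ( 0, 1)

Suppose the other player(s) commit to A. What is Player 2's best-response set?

u_2(P vs A) = 5
u_2(Q vs A) = 5
u_2(R vs A) = 4
u_2(S vs A) = 3
max payoff 5 at {P,Q}

BR_2 = {P,Q}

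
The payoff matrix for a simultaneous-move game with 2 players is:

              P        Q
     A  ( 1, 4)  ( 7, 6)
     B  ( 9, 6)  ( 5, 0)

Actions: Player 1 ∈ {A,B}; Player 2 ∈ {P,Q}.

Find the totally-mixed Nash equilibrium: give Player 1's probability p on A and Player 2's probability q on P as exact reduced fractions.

P1 indiff ⇒ q·1+(1-q)·7 = q·9+(1-q)·5 ⇒ q(-8) = (1-q)(-2) ⇒ q = 1/5
P2 indiff ⇒ p·4+(1-p)·6 = p·6+(1-p)·0 ⇒ p(-2) = (1-p)(-6) ⇒ p = 3/4

P1 mixes 3/4 on A; P2 mixes 1/5 on P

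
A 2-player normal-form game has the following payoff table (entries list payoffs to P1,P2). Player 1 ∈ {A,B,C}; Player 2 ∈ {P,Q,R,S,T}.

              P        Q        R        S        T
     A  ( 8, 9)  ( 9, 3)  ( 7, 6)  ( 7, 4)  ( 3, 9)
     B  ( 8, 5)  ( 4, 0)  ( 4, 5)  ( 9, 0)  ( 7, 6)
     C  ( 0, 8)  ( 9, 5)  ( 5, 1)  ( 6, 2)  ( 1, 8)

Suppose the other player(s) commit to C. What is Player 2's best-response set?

argmax u_2 = {P,T}

u_2(P vs C) = 8
u_2(Q vs C) = 5
u_2(R vs C) = 1
u_2(S vs C) = 2
u_2(T vs C) = 8
max payoff 8 at {P,T}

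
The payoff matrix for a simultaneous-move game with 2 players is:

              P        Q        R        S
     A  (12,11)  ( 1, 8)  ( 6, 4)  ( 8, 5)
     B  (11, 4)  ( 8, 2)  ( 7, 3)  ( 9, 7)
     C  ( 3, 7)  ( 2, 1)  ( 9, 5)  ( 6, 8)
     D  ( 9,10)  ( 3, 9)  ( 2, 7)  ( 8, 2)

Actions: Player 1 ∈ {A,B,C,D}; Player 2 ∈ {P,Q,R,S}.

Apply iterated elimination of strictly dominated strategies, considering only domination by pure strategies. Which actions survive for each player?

P1 drop D (B beats it: P:11>9 Q:8>3 R:7>2 S:9>8)
P2 drop Q (P beats it: A:11>8 B:4>2 C:7>1)
P2 drop R (P beats it: A:11>4 B:4>3 C:7>5)
P1 drop C (A beats it: P:12>3 S:8>6)
P1→{A,B} P2→{P,S}

Survivors P1:{A,B} P2:{P,S}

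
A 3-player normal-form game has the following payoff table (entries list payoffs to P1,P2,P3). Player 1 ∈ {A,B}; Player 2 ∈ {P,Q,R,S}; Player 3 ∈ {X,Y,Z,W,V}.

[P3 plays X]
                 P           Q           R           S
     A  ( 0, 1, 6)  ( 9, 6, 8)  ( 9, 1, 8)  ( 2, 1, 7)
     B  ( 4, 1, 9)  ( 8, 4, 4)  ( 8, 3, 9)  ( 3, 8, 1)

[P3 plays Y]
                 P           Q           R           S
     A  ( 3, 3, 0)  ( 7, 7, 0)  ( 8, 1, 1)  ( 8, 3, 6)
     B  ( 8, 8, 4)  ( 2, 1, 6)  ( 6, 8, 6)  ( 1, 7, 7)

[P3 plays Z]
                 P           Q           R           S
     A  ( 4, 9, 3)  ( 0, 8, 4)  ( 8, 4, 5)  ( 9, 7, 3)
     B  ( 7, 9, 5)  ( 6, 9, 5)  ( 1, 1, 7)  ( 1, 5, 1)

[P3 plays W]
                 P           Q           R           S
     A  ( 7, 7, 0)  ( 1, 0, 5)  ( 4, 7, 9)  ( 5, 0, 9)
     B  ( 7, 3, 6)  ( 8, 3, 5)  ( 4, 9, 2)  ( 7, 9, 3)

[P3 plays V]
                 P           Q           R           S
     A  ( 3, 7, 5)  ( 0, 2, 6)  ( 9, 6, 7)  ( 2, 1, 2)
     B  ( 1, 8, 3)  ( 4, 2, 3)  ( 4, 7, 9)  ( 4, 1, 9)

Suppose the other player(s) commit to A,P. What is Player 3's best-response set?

u_3(X vs A,P) = 6
u_3(Y vs A,P) = 0
u_3(Z vs A,P) = 3
u_3(W vs A,P) = 0
u_3(V vs A,P) = 5
max payoff 6 at {X}

argmax u_3 = {X}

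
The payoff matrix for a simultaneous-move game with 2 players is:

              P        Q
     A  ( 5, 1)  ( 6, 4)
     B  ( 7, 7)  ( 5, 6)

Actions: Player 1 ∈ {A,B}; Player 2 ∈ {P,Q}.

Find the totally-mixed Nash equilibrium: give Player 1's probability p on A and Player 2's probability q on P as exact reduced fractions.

P1 indiff ⇒ q·5+(1-q)·6 = q·7+(1-q)·5 ⇒ q(-2) = (1-q)(-1) ⇒ q = 1/3
P2 indiff ⇒ p·1+(1-p)·7 = p·4+(1-p)·6 ⇒ p(-3) = (1-p)(-1) ⇒ p = 1/4

p=1/4, q=1/3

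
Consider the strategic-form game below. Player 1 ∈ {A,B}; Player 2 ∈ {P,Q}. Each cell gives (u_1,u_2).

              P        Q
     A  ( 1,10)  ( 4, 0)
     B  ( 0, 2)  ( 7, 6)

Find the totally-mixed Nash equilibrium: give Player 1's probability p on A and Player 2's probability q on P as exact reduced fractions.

P1 indiff ⇒ q·1+(1-q)·4 = q·0+(1-q)·7 ⇒ q(1) = (1-q)(3) ⇒ q = 3/4
P2 indiff ⇒ p·10+(1-p)·2 = p·0+(1-p)·6 ⇒ p(10) = (1-p)(4) ⇒ p = 2/7

(p,q) = (2/7, 3/4)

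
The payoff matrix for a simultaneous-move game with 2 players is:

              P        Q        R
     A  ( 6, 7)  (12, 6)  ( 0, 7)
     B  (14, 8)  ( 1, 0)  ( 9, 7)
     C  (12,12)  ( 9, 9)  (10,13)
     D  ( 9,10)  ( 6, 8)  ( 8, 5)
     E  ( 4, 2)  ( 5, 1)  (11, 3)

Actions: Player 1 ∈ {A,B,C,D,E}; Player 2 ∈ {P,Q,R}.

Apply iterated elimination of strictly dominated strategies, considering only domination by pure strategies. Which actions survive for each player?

IESDS → P1:{B,C,E} P2:{P,R}

P1 drop D (C beats it: P:12>9 Q:9>6 R:10>8)
P2 drop Q (P beats it: A:7>6 B:8>0 C:12>9 E:2>1)
P1 drop A (B beats it: P:14>6 R:9>0)
P1→{B,C,E} P2→{P,R}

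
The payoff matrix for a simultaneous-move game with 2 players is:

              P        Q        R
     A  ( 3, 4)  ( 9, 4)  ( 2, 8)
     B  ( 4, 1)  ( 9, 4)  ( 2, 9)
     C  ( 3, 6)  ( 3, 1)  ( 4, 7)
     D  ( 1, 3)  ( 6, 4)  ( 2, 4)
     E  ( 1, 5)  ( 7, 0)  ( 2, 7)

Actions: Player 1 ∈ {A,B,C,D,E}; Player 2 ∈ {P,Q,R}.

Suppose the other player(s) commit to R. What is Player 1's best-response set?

u_1(A vs R) = 2
u_1(B vs R) = 2
u_1(C vs R) = 4
u_1(D vs R) = 2
u_1(E vs R) = 2
max payoff 4 at {C}

BR_1 = {C}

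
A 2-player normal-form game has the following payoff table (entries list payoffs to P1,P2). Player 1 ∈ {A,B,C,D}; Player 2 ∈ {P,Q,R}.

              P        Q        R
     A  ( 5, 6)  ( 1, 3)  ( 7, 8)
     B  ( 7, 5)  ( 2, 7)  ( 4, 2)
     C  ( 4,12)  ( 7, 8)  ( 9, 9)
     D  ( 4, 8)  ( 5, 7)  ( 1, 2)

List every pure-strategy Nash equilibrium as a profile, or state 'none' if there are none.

PSNE: ∅

(A,P): not NE [P1→B gives 7>5; P2→R gives 8>6]
(A,Q): not NE [P1→C gives 7>1; P2→R gives 8>3]
(A,R): not NE [P1→C gives 9>7]
(B,P): not NE [P2→Q gives 7>5]
(B,Q): not NE [P1→C gives 7>2]
(B,R): not NE [P1→C gives 9>4; P2→Q gives 7>2]
(C,P): not NE [P1→B gives 7>4]
(C,Q): not NE [P2→P gives 12>8]
(C,R): not NE [P2→P gives 12>9]
(D,P): not NE [P1→B gives 7>4]
(D,Q): not NE [P1→C gives 7>5; P2→P gives 8>7]
(D,R): not NE [P1→C gives 9>1; P2→P gives 8>2]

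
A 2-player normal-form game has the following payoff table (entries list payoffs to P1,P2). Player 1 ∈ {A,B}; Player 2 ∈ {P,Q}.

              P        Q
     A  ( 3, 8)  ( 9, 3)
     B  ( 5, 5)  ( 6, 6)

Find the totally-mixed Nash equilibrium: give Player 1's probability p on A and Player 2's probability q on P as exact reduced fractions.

(p,q) = (1/6, 3/5)

P1 indiff ⇒ q·3+(1-q)·9 = q·5+(1-q)·6 ⇒ q(-2) = (1-q)(-3) ⇒ q = 3/5
P2 indiff ⇒ p·8+(1-p)·5 = p·3+(1-p)·6 ⇒ p(5) = (1-p)(1) ⇒ p = 1/6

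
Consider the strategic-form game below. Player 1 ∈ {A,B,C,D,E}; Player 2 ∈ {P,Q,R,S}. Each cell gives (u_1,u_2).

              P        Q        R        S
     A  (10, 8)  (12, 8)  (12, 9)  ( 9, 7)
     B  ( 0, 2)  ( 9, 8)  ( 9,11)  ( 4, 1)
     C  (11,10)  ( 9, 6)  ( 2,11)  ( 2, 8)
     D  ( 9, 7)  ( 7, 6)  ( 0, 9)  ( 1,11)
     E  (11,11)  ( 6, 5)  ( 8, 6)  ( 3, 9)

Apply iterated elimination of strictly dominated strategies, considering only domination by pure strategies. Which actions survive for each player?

Remaining: P1:{A,C,E} P2:{P,R}

P1 drop B (A beats it: P:10>0 Q:12>9 R:12>9 S:9>4)
P1 drop D (A beats it: P:10>9 Q:12>7 R:12>0 S:9>1)
P2 drop Q (R beats it: A:9>8 C:11>6 E:6>5)
P2 drop S (P beats it: A:8>7 C:10>8 E:11>9)
P1→{A,C,E} P2→{P,R}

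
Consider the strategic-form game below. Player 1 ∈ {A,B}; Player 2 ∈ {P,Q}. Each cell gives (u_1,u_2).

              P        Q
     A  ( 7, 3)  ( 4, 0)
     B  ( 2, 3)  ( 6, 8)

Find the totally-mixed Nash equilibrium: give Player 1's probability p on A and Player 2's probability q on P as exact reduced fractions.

P1 indiff ⇒ q·7+(1-q)·4 = q·2+(1-q)·6 ⇒ q(5) = (1-q)(2) ⇒ q = 2/7
P2 indiff ⇒ p·3+(1-p)·3 = p·0+(1-p)·8 ⇒ p(3) = (1-p)(5) ⇒ p = 5/8

P1 mixes 5/8 on A; P2 mixes 2/7 on P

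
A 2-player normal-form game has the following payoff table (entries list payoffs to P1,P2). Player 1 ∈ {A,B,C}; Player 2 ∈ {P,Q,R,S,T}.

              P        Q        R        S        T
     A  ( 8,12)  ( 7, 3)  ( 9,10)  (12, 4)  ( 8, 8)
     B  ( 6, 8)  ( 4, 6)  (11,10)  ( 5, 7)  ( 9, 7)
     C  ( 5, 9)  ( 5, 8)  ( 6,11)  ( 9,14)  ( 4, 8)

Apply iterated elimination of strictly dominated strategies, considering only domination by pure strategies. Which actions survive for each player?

Survivors P1:{A,B} P2:{P,R}

P1 drop C (A beats it: P:8>5 Q:7>5 R:9>6 S:12>9 T:8>4)
P2 drop Q (P beats it: A:12>3 B:8>6)
P2 drop S (P beats it: A:12>4 B:8>7)
P2 drop T (P beats it: A:12>8 B:8>7)
P1→{A,B} P2→{P,R}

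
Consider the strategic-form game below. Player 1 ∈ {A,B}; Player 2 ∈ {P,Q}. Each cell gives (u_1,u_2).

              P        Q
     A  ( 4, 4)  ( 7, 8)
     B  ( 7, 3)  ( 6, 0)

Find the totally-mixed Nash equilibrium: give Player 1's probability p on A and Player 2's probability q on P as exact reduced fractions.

P1 indiff ⇒ q·4+(1-q)·7 = q·7+(1-q)·6 ⇒ q(-3) = (1-q)(-1) ⇒ q = 1/4
P2 indiff ⇒ p·4+(1-p)·3 = p·8+(1-p)·0 ⇒ p(-4) = (1-p)(-3) ⇒ p = 3/7

p=3/7, q=1/4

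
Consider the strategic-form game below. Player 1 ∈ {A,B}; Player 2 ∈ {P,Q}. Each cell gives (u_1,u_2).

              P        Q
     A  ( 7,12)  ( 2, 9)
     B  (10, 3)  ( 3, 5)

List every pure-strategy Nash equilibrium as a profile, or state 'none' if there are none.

(A,P): not NE [P1→B gives 10>7]
(A,Q): not NE [P1→B gives 3>2; P2→P gives 12>9]
(B,P): not NE [P2→Q gives 5>3]
(B,Q): NE

NE set: (B,Q)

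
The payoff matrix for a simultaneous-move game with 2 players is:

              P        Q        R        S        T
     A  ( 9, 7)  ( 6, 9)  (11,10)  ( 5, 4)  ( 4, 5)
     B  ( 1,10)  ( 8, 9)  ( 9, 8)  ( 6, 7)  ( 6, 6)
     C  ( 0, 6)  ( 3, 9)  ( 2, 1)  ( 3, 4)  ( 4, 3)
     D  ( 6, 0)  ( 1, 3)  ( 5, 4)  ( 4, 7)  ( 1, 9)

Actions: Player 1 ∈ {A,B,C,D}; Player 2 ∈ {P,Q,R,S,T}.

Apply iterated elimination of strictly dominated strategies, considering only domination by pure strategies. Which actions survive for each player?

P1 drop C (B beats it: P:1>0 Q:8>3 R:9>2 S:6>3 T:6>4)
P1 drop D (A beats it: P:9>6 Q:6>1 R:11>5 S:5>4 T:4>1)
P2 drop S (P beats it: A:7>4 B:10>7)
P2 drop T (P beats it: A:7>5 B:10>6)
P1→{A,B} P2→{P,Q,R}

Remaining: P1:{A,B} P2:{P,Q,R}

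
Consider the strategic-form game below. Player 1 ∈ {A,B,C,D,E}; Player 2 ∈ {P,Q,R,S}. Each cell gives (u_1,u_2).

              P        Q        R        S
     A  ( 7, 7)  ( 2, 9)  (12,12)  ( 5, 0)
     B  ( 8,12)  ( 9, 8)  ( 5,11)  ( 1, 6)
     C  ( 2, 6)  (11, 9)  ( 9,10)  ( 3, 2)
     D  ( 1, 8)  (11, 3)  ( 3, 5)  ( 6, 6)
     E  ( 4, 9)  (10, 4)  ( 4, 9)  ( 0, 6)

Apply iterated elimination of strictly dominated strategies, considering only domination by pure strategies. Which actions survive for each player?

P2 drop Q (R beats it: A:12>9 B:11>8 C:10>9 D:5>3 E:9>4)
P1 drop C (A beats it: P:7>2 R:12>9 S:5>3)
P1 drop E (A beats it: P:7>4 R:12>4 S:5>0)
P2 drop S (P beats it: A:7>0 B:12>6 D:8>6)
P1 drop D (A beats it: P:7>1 R:12>3)
P1→{A,B} P2→{P,R}

Remaining: P1:{A,B} P2:{P,R}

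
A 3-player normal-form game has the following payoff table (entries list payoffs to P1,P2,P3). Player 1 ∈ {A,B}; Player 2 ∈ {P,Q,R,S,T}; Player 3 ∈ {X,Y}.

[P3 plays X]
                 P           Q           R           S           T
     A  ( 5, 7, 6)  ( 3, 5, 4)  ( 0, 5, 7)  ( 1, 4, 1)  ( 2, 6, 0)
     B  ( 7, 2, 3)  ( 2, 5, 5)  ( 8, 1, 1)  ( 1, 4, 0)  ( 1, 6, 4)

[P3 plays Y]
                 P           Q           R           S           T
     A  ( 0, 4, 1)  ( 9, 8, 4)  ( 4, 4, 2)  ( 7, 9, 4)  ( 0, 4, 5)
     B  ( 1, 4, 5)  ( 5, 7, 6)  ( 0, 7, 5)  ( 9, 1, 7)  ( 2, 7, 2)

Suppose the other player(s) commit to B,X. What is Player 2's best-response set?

u_2(P vs B,X) = 2
u_2(Q vs B,X) = 5
u_2(R vs B,X) = 1
u_2(S vs B,X) = 4
u_2(T vs B,X) = 6
max payoff 6 at {T}

argmax u_2 = {T}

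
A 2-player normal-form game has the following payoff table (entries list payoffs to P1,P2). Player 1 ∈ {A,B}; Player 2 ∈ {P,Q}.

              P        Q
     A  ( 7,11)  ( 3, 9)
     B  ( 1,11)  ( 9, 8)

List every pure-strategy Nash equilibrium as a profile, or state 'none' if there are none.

(A,P): NE
(A,Q): not NE [P1→B gives 9>3; P2→P gives 11>9]
(B,P): not NE [P1→A gives 7>1]
(B,Q): not NE [P2→P gives 11>8]

NE set: (A,P)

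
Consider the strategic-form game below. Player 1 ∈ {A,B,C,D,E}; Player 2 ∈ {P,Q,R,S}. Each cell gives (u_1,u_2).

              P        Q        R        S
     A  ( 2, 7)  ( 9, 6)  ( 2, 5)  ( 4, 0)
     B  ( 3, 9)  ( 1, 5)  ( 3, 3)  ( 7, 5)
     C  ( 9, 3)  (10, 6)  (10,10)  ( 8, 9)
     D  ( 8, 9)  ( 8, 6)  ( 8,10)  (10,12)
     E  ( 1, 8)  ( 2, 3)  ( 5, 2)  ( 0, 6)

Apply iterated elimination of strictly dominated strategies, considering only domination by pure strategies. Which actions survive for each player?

P1 drop A (C beats it: P:9>2 Q:10>9 R:10>2 S:8>4)
P1 drop B (C beats it: P:9>3 Q:10>1 R:10>3 S:8>7)
P1 drop E (C beats it: P:9>1 Q:10>2 R:10>5 S:8>0)
P2 drop P (R beats it: C:10>3 D:10>9)
P2 drop Q (R beats it: C:10>6 D:10>6)
P1→{C,D} P2→{R,S}

Remaining: P1:{C,D} P2:{R,S}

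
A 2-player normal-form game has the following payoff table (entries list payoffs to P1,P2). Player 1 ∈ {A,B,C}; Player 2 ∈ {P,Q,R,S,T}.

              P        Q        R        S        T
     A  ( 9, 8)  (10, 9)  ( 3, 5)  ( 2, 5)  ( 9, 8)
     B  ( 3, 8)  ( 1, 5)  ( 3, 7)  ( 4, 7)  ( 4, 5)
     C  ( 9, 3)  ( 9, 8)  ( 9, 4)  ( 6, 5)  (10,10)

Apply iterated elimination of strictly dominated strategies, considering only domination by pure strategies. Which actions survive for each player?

IESDS → P1:{A,C} P2:{Q,T}

P1 drop B (C beats it: P:9>3 Q:9>1 R:9>3 S:6>4 T:10>4)
P2 drop P (Q beats it: A:9>8 C:8>3)
P2 drop R (Q beats it: A:9>5 C:8>4)
P2 drop S (Q beats it: A:9>5 C:8>5)
P1→{A,C} P2→{Q,T}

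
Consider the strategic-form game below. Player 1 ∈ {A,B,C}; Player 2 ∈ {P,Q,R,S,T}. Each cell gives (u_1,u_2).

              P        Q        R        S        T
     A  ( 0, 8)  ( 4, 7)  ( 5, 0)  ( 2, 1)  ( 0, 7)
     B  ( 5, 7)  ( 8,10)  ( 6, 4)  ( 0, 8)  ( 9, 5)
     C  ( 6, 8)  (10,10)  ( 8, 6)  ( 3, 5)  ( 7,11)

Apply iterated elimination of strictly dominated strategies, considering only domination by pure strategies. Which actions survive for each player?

Remaining: P1:{B,C} P2:{Q,T}

P1 drop A (C beats it: P:6>0 Q:10>4 R:8>5 S:3>2 T:7>0)
P2 drop P (Q beats it: B:10>7 C:10>8)
P2 drop R (Q beats it: B:10>4 C:10>6)
P2 drop S (Q beats it: B:10>8 C:10>5)
P1→{B,C} P2→{Q,T}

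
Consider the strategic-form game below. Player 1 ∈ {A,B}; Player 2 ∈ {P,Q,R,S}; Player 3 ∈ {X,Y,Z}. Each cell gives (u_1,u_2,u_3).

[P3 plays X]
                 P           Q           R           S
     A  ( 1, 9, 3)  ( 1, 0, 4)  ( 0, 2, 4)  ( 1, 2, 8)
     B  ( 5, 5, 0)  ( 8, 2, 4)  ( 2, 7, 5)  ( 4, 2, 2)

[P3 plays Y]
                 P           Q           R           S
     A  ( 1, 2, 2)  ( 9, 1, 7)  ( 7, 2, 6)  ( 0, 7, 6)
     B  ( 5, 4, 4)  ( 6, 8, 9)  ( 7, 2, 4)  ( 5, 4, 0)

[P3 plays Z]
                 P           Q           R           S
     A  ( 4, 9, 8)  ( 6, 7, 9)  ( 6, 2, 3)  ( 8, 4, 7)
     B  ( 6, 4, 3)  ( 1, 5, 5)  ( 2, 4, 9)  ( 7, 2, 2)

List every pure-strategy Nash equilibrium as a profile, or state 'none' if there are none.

(A,P,X): not NE [P1→B gives 5>1; P3→Z gives 8>3]
(A,P,Y): not NE [P1→B gives 5>1; P2→S gives 7>2; P3→Z gives 8>2]
(A,P,Z): not NE [P1→B gives 6>4]
(A,Q,X): not NE [P1→B gives 8>1; P2→P gives 9>0; P3→Z gives 9>4]
(A,Q,Y): not NE [P2→S gives 7>1; P3→Z gives 9>7]
(A,Q,Z): not NE [P2→P gives 9>7]
(A,R,X): not NE [P1→B gives 2>0; P2→P gives 9>2; P3→Y gives 6>4]
(A,R,Y): not NE [P2→S gives 7>2]
(A,R,Z): not NE [P2→P gives 9>2; P3→Y gives 6>3]
(A,S,X): not NE [P1→B gives 4>1; P2→P gives 9>2]
(A,S,Y): not NE [P1→B gives 5>0; P3→X gives 8>6]
(A,S,Z): not NE [P2→P gives 9>4; P3→X gives 8>7]
(B,P,X): not NE [P2→R gives 7>5; P3→Y gives 4>0]
(B,P,Y): not NE [P2→Q gives 8>4]
(B,P,Z): not NE [P2→Q gives 5>4; P3→Y gives 4>3]
(B,Q,X): not NE [P2→R gives 7>2; P3→Y gives 9>4]
(B,Q,Y): not NE [P1→A gives 9>6]
(B,Q,Z): not NE [P1→A gives 6>1; P3→Y gives 9>5]
(B,R,X): not NE [P3→Z gives 9>5]
(B,R,Y): not NE [P2→Q gives 8>2; P3→Z gives 9>4]
(B,R,Z): not NE [P1→A gives 6>2; P2→Q gives 5>4]
(B,S,X): not NE [P2→R gives 7>2]
(B,S,Y): not NE [P2→Q gives 8>4; P3→Z gives 2>0]
(B,S,Z): not NE [P1→A gives 8>7; P2→Q gives 5>2]

No pure NE.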